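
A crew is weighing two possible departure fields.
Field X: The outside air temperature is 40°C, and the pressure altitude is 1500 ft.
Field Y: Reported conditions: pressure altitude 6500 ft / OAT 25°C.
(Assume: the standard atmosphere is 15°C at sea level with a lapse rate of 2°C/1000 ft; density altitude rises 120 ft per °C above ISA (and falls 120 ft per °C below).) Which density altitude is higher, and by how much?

Field Y by 4400 ft

Field X: ISA temp = 12°C, deviation +28°C, DA = 1500 + 120 × 28 = 4860 ft.
Field Y: ISA temp = 2°C, deviation +23°C, DA = 6500 + 120 × 23 = 9260 ft.
Field Y is higher by 9260 − 4860 = 4400 ft.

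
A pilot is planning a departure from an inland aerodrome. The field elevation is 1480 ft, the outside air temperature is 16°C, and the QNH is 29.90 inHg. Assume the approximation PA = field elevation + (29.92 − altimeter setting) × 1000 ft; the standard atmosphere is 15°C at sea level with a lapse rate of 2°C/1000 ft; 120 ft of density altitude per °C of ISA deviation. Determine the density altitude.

Pressure altitude = 1480 + (29.92 − 29.90) × 1000 = 1480 + (+20) = 1500 ft.
ISA temperature at 1500 ft = 15 − 2 × (1500/1000) = 12°C.
ISA deviation = 16 − 12 = +4°C.
Density altitude = 1500 + 120 × (4) = 1980 ft.

1980 ft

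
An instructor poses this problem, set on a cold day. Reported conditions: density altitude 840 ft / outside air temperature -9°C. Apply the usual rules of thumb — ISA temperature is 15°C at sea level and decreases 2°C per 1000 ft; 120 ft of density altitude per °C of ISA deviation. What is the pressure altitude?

3000 ft

DA = PA + 120 × (OAT − (15 − 2·PA/1000)) = PA + 120·OAT − 1800 + 0.24·PA = 1.24·PA + 120·OAT − 1800.
So 1.24·PA = 840 − 120 × (-9) + 1800 = 3720.
PA = 3720 / 1.24 = 3000 ft.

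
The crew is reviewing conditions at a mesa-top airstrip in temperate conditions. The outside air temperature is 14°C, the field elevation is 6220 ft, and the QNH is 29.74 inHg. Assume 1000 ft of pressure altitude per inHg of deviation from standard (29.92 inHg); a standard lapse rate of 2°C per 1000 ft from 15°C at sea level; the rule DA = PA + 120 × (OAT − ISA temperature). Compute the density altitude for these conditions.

7816 ft

Pressure altitude = 6220 + (29.92 − 29.74) × 1000 = 6220 + (+180) = 6400 ft.
ISA temperature at 6400 ft = 15 − 2 × (6400/1000) = 2.2°C.
ISA deviation = 14 − 2.2 = +11.8°C.
Density altitude = 6400 + 120 × (11.8) = 7816 ft.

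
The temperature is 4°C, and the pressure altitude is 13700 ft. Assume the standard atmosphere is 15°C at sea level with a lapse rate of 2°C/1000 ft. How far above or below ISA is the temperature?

ISA+16.4°C

ISA temperature at 13700 ft = 15 − 2 × (13700/1000) = -12.4°C.
Deviation = OAT − ISA = 4 − (-12.4) = +16.4°C.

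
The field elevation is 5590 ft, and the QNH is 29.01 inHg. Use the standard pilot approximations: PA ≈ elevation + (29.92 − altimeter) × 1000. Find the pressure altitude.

6500 ft

Pressure correction = (29.92 − 29.01) × 1000 = +910 ft.
Pressure altitude = 5590 + (+910) = 6500 ft.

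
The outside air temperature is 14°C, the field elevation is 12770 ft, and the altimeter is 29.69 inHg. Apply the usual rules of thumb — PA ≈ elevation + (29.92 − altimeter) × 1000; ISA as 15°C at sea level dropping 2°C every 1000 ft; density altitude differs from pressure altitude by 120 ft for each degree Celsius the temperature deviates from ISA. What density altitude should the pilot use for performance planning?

Pressure altitude = 12770 + (29.92 − 29.69) × 1000 = 12770 + (+230) = 13000 ft.
ISA temperature at 13000 ft = 15 − 2 × (13000/1000) = -11°C.
ISA deviation = 14 − (-11) = +25°C.
Density altitude = 13000 + 120 × (25) = 16000 ft.

16000 ft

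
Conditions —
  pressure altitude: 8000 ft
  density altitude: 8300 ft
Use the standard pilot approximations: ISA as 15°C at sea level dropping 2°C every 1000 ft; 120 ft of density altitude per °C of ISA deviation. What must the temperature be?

Density altitude − pressure altitude = 8300 − 8000 = +300 ft.
At 120 ft/°C that is an ISA deviation of 300/120 = +2.5°C.
ISA temperature at 8000 ft = 15 − 2 × (8000/1000) = -1°C.
OAT = ISA + deviation = -1 + (+2.5) = 1.5°C.

1.5°C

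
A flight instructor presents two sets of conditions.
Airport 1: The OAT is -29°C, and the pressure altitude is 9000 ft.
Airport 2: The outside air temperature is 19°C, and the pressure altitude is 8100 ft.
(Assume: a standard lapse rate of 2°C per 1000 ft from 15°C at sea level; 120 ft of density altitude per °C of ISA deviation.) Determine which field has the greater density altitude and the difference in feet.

Airport 2 by 4644 ft

Airport 1: ISA temp = -3°C, deviation -26°C, DA = 9000 + 120 × (-26) = 5880 ft.
Airport 2: ISA temp = -1.2°C, deviation +20.2°C, DA = 8100 + 120 × 20.2 = 10524 ft.
Airport 2 is higher by 10524 − 5880 = 4644 ft.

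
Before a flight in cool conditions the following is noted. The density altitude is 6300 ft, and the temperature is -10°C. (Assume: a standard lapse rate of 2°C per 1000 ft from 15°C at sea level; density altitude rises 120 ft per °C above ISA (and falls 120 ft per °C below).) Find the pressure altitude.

7500 ft

DA = PA + 120 × (OAT − (15 − 2·PA/1000)) = PA + 120·OAT − 1800 + 0.24·PA = 1.24·PA + 120·OAT − 1800.
So 1.24·PA = 6300 − 120 × (-10) + 1800 = 9300.
PA = 9300 / 1.24 = 7500 ft.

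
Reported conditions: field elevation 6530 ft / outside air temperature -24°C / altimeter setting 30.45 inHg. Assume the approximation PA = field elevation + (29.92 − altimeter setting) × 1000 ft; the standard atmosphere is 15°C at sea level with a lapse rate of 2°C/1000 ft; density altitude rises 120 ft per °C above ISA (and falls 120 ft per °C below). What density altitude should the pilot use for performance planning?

2760 ft

Pressure altitude = 6530 + (29.92 − 30.45) × 1000 = 6530 + (-530) = 6000 ft.
ISA temperature at 6000 ft = 15 − 2 × (6000/1000) = 3°C.
ISA deviation = -24 − 3 = -27°C.
Density altitude = 6000 + 120 × (-27) = 2760 ft.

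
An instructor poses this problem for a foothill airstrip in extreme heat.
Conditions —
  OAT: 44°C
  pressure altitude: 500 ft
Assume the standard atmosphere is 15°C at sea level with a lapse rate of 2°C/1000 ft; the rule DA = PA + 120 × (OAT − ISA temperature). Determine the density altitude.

4100 ft

ISA temperature at 500 ft = 15 − 2 × (500/1000) = 14°C.
ISA deviation = 44 − 14 = +30°C.
Density altitude = 500 + 120 × (30) = 500 + (+3600) = 4100 ft.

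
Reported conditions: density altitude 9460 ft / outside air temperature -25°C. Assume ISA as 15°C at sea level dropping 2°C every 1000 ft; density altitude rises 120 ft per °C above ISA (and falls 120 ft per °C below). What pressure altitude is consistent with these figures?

DA = PA + 120 × (OAT − (15 − 2·PA/1000)) = PA + 120·OAT − 1800 + 0.24·PA = 1.24·PA + 120·OAT − 1800.
So 1.24·PA = 9460 − 120 × (-25) + 1800 = 14260.
PA = 14260 / 1.24 = 11500 ft.

11500 ft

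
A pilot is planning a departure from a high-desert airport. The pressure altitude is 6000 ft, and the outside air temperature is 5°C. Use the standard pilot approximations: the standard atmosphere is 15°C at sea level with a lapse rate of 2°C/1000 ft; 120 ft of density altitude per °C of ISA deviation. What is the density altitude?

6240 ft

ISA temperature at 6000 ft = 15 − 2 × (6000/1000) = 3°C.
ISA deviation = 5 − 3 = +2°C.
Density altitude = 6000 + 120 × (2) = 6000 + (+240) = 6240 ft.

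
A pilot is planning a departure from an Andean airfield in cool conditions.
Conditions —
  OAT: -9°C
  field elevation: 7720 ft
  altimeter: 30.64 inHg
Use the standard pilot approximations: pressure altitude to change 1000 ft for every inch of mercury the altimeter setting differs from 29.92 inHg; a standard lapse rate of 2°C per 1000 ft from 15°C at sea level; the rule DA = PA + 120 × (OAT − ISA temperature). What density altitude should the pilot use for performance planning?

5800 ft

Pressure altitude = 7720 + (29.92 − 30.64) × 1000 = 7720 + (-720) = 7000 ft.
ISA temperature at 7000 ft = 15 − 2 × (7000/1000) = 1°C.
ISA deviation = -9 − 1 = -10°C.
Density altitude = 7000 + 120 × (-10) = 5800 ft.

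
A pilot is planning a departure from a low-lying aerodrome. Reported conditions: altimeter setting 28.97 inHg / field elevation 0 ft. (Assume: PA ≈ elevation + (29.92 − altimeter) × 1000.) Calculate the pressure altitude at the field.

Pressure correction = (29.92 − 28.97) × 1000 = +950 ft.
Pressure altitude = 0 + (+950) = 950 ft.

950 ft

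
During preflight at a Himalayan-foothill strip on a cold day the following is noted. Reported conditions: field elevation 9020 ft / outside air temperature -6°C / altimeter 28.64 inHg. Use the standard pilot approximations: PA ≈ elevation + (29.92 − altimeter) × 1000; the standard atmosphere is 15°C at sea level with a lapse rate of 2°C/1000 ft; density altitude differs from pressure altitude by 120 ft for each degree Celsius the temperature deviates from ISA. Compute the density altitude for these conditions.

10252 ft

Pressure altitude = 9020 + (29.92 − 28.64) × 1000 = 9020 + (+1280) = 10300 ft.
ISA temperature at 10300 ft = 15 − 2 × (10300/1000) = -5.6°C.
ISA deviation = -6 − (-5.6) = -0.4°C.
Density altitude = 10300 + 120 × (-0.4) = 10252 ft.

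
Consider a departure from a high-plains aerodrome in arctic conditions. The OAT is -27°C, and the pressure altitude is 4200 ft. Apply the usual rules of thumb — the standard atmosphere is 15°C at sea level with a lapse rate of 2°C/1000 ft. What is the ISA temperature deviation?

ISA-33.6°C

ISA temperature at 4200 ft = 15 − 2 × (4200/1000) = 6.6°C.
Deviation = OAT − ISA = -27 − 6.6 = -33.6°C.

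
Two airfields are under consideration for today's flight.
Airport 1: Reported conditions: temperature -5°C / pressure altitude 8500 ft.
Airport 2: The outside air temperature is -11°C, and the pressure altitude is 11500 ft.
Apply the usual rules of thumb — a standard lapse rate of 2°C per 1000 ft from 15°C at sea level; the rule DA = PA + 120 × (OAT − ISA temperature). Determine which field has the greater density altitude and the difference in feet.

Airport 2 by 3000 ft

Airport 1: ISA temp = -2°C, deviation -3°C, DA = 8500 + 120 × (-3) = 8140 ft.
Airport 2: ISA temp = -8°C, deviation -3°C, DA = 11500 + 120 × (-3) = 11140 ft.
Airport 2 is higher by 11140 − 8140 = 3000 ft.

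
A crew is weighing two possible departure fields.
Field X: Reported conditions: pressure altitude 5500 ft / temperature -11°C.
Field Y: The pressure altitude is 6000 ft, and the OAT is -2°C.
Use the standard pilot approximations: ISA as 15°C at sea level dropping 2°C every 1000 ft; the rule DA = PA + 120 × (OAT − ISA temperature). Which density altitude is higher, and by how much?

Field X: ISA temp = 4°C, deviation -15°C, DA = 5500 + 120 × (-15) = 3700 ft.
Field Y: ISA temp = 3°C, deviation -5°C, DA = 6000 + 120 × (-5) = 5400 ft.
Field Y is higher by 5400 − 3700 = 1700 ft.

Field Y by 1700 ft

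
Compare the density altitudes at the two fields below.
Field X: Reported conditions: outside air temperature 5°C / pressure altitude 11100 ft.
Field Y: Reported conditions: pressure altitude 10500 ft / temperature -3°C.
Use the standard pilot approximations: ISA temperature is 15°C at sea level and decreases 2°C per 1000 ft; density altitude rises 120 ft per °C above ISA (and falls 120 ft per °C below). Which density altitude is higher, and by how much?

Field X: ISA temp = -7.2°C, deviation +12.2°C, DA = 11100 + 120 × 12.2 = 12564 ft.
Field Y: ISA temp = -6°C, deviation +3°C, DA = 10500 + 120 × 3 = 10860 ft.
Field X is higher by 12564 − 10860 = 1704 ft.

Field X by 1704 ft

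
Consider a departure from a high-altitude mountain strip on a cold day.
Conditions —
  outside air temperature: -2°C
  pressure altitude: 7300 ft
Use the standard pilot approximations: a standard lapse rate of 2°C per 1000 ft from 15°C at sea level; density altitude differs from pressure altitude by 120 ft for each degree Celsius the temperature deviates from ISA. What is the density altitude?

ISA temperature at 7300 ft = 15 − 2 × (7300/1000) = 0.4°C.
ISA deviation = -2 − 0.4 = -2.4°C.
Density altitude = 7300 + 120 × (-2.4) = 7300 + (-288) = 7012 ft.

7012 ft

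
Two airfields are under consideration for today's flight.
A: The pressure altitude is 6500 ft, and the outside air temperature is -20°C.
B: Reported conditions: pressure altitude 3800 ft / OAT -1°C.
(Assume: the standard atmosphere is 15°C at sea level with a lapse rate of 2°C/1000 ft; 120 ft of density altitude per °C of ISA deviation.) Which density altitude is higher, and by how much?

A by 1068 ft

A: ISA temp = 2°C, deviation -22°C, DA = 6500 + 120 × (-22) = 3860 ft.
B: ISA temp = 7.4°C, deviation -8.4°C, DA = 3800 + 120 × (-8.4) = 2792 ft.
A is higher by 3860 − 2792 = 1068 ft.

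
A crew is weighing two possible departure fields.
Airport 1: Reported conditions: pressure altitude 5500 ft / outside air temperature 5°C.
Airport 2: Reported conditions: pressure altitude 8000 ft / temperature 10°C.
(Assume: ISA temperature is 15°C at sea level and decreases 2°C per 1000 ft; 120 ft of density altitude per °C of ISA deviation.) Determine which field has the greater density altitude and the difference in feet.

Airport 2 by 3700 ft

Airport 1: ISA temp = 4°C, deviation +1°C, DA = 5500 + 120 × 1 = 5620 ft.
Airport 2: ISA temp = -1°C, deviation +11°C, DA = 8000 + 120 × 11 = 9320 ft.
Airport 2 is higher by 9320 − 5620 = 3700 ft.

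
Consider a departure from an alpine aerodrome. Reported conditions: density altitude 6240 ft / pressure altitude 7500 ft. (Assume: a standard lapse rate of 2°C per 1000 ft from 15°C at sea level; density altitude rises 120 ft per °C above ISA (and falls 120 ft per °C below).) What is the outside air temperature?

-10.5°C

Density altitude − pressure altitude = 6240 − 7500 = -1260 ft.
At 120 ft/°C that is an ISA deviation of -1260/120 = -10.5°C.
ISA temperature at 7500 ft = 15 − 2 × (7500/1000) = 0°C.
OAT = ISA + deviation = 0 + (-10.5) = -10.5°C.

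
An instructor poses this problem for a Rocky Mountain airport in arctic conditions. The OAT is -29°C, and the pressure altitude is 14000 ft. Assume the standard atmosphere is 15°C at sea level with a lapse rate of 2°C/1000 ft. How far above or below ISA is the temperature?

ISA-16°C

ISA temperature at 14000 ft = 15 − 2 × (14000/1000) = -13°C.
Deviation = OAT − ISA = -29 − (-13) = -16°C.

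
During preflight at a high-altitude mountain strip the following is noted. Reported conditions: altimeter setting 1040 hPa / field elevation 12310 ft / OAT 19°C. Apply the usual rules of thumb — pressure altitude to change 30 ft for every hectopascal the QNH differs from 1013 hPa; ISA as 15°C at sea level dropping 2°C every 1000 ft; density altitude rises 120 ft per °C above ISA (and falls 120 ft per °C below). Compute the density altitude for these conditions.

Pressure altitude = 12310 + (1013 − 1040) × 30 = 12310 + (-810) = 11500 ft.
ISA temperature at 11500 ft = 15 − 2 × (11500/1000) = -8°C.
ISA deviation = 19 − (-8) = +27°C.
Density altitude = 11500 + 120 × (27) = 14740 ft.

14740 ft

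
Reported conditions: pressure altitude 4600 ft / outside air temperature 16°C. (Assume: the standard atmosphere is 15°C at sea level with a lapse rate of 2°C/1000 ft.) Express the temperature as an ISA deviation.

ISA+10.2°C

ISA temperature at 4600 ft = 15 − 2 × (4600/1000) = 5.8°C.
Deviation = OAT − ISA = 16 − 5.8 = +10.2°C.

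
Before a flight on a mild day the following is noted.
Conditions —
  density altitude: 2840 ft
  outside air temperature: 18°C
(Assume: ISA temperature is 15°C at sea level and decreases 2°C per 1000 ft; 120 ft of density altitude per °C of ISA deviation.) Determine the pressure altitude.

DA = PA + 120 × (OAT − (15 − 2·PA/1000)) = PA + 120·OAT − 1800 + 0.24·PA = 1.24·PA + 120·OAT − 1800.
So 1.24·PA = 2840 − 120 × 18 + 1800 = 2480.
PA = 2480 / 1.24 = 2000 ft.

2000 ft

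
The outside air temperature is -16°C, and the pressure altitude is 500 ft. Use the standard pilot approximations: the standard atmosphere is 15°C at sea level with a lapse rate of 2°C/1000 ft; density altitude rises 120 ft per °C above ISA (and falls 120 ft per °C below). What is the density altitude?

ISA temperature at 500 ft = 15 − 2 × (500/1000) = 14°C.
ISA deviation = -16 − 14 = -30°C.
Density altitude = 500 + 120 × (-30) = 500 + (-3600) = -3100 ft.

-3100 ft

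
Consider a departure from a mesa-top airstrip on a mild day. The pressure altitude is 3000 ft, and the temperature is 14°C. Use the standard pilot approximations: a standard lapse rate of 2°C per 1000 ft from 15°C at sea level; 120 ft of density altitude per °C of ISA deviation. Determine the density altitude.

ISA temperature at 3000 ft = 15 − 2 × (3000/1000) = 9°C.
ISA deviation = 14 − 9 = +5°C.
Density altitude = 3000 + 120 × (5) = 3000 + (+600) = 3600 ft.

3600 ft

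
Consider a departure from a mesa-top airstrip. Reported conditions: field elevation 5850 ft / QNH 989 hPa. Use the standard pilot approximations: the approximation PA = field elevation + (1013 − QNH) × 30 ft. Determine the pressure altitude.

Pressure correction = (1013 − 989) × 30 = +720 ft.
Pressure altitude = 5850 + (+720) = 6570 ft.

6570 ft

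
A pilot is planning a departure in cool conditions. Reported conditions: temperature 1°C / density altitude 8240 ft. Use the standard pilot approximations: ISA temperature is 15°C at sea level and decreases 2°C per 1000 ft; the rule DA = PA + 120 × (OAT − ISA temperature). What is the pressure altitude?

DA = PA + 120 × (OAT − (15 − 2·PA/1000)) = PA + 120·OAT − 1800 + 0.24·PA = 1.24·PA + 120·OAT − 1800.
So 1.24·PA = 8240 − 120 × 1 + 1800 = 9920.
PA = 9920 / 1.24 = 8000 ft.

8000 ft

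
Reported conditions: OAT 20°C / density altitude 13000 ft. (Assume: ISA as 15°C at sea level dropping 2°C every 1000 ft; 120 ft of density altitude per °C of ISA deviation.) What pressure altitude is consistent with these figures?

DA = PA + 120 × (OAT − (15 − 2·PA/1000)) = PA + 120·OAT − 1800 + 0.24·PA = 1.24·PA + 120·OAT − 1800.
So 1.24·PA = 13000 − 120 × 20 + 1800 = 12400.
PA = 12400 / 1.24 = 10000 ft.

10000 ft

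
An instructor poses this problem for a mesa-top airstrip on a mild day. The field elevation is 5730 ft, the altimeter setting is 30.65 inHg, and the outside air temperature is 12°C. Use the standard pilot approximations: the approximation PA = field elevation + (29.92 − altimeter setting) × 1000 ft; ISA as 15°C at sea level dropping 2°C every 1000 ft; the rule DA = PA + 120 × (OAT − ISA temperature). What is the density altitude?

Pressure altitude = 5730 + (29.92 − 30.65) × 1000 = 5730 + (-730) = 5000 ft.
ISA temperature at 5000 ft = 15 − 2 × (5000/1000) = 5°C.
ISA deviation = 12 − 5 = +7°C.
Density altitude = 5000 + 120 × (7) = 5840 ft.

5840 ft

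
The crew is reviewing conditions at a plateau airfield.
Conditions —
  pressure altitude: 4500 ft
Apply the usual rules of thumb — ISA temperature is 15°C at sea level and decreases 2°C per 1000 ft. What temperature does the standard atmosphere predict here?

ISA temperature = 15 − 2 × (4500/1000) = 15 − 9 = 6°C.

6°C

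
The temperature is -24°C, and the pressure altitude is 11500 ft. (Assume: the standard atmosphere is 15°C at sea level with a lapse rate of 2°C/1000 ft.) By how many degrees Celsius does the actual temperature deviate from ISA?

ISA-16°C

ISA temperature at 11500 ft = 15 − 2 × (11500/1000) = -8°C.
Deviation = OAT − ISA = -24 − (-8) = -16°C.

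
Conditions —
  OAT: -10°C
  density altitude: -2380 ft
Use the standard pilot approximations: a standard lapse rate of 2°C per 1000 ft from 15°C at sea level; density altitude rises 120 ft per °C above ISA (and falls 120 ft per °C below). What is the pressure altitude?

DA = PA + 120 × (OAT − (15 − 2·PA/1000)) = PA + 120·OAT − 1800 + 0.24·PA = 1.24·PA + 120·OAT − 1800.
So 1.24·PA = -2380 − 120 × (-10) + 1800 = 620.
PA = 620 / 1.24 = 500 ft.

500 ft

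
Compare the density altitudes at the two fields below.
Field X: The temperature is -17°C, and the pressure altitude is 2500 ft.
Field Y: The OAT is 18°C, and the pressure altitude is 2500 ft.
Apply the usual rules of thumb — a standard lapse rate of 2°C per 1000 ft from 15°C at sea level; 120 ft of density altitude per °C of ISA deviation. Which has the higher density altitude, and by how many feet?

Field Y by 4200 ft

Field X: ISA temp = 10°C, deviation -27°C, DA = 2500 + 120 × (-27) = -740 ft.
Field Y: ISA temp = 10°C, deviation +8°C, DA = 2500 + 120 × 8 = 3460 ft.
Field Y is higher by 3460 − (-740) = 4200 ft.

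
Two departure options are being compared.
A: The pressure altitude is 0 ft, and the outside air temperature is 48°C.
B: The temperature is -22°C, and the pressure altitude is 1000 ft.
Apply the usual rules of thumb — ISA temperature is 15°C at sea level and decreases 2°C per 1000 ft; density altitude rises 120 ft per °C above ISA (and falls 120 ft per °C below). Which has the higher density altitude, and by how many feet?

A by 7160 ft

A: ISA temp = 15°C, deviation +33°C, DA = 0 + 120 × 33 = 3960 ft.
B: ISA temp = 13°C, deviation -35°C, DA = 1000 + 120 × (-35) = -3200 ft.
A is higher by 3960 − (-3200) = 7160 ft.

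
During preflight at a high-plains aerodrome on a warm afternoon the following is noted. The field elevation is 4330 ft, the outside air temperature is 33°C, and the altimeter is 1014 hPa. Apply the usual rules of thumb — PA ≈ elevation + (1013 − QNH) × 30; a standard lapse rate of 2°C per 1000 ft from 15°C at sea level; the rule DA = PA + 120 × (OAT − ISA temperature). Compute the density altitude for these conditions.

7492 ft

Pressure altitude = 4330 + (1013 − 1014) × 30 = 4330 + (-30) = 4300 ft.
ISA temperature at 4300 ft = 15 − 2 × (4300/1000) = 6.4°C.
ISA deviation = 33 − 6.4 = +26.6°C.
Density altitude = 4300 + 120 × (26.6) = 7492 ft.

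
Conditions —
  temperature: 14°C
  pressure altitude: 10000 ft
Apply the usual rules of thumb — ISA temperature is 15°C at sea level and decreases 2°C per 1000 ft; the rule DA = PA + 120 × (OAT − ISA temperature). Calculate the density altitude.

12280 ft

ISA temperature at 10000 ft = 15 − 2 × (10000/1000) = -5°C.
ISA deviation = 14 − (-5) = +19°C.
Density altitude = 10000 + 120 × (19) = 10000 + (+2280) = 12280 ft.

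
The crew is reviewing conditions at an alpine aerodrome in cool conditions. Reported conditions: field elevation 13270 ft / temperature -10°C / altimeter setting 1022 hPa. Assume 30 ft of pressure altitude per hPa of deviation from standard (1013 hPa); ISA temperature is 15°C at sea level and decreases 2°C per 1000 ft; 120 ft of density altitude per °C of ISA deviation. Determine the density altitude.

Pressure altitude = 13270 + (1013 − 1022) × 30 = 13270 + (-270) = 13000 ft.
ISA temperature at 13000 ft = 15 − 2 × (13000/1000) = -11°C.
ISA deviation = -10 − (-11) = +1°C.
Density altitude = 13000 + 120 × (1) = 13120 ft.

13120 ft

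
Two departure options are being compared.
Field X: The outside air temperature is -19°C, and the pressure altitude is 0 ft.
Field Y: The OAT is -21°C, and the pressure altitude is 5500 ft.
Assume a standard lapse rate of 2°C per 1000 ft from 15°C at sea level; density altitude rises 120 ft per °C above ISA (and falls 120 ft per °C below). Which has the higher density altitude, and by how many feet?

Field X: ISA temp = 15°C, deviation -34°C, DA = 0 + 120 × (-34) = -4080 ft.
Field Y: ISA temp = 4°C, deviation -25°C, DA = 5500 + 120 × (-25) = 2500 ft.
Field Y is higher by 2500 − (-4080) = 6580 ft.

Field Y by 6580 ft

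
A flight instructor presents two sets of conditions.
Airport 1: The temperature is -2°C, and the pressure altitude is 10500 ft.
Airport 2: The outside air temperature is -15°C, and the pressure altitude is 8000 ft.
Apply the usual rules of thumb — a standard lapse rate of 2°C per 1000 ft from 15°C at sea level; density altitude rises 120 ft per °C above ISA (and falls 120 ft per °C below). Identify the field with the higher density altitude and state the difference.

Airport 1: ISA temp = -6°C, deviation +4°C, DA = 10500 + 120 × 4 = 10980 ft.
Airport 2: ISA temp = -1°C, deviation -14°C, DA = 8000 + 120 × (-14) = 6320 ft.
Airport 1 is higher by 10980 − 6320 = 4660 ft.

Airport 1 by 4660 ft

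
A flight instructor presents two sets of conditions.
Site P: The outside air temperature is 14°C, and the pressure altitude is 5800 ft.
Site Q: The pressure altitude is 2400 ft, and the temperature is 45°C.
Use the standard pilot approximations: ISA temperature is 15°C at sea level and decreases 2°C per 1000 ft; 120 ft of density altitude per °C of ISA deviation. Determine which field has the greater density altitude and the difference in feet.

Site P: ISA temp = 3.4°C, deviation +10.6°C, DA = 5800 + 120 × 10.6 = 7072 ft.
Site Q: ISA temp = 10.2°C, deviation +34.8°C, DA = 2400 + 120 × 34.8 = 6576 ft.
Site P is higher by 7072 − 6576 = 496 ft.

Site P by 496 ft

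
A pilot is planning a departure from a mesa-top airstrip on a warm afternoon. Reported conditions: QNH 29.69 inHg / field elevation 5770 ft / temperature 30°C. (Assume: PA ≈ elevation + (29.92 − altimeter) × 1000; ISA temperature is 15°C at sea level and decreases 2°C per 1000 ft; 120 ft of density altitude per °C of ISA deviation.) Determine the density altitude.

9240 ft

Pressure altitude = 5770 + (29.92 − 29.69) × 1000 = 5770 + (+230) = 6000 ft.
ISA temperature at 6000 ft = 15 − 2 × (6000/1000) = 3°C.
ISA deviation = 30 − 3 = +27°C.
Density altitude = 6000 + 120 × (27) = 9240 ft.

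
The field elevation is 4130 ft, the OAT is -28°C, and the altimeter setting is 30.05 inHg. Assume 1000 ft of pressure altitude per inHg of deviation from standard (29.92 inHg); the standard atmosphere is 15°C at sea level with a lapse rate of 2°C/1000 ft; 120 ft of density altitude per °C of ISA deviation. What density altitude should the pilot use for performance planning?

Pressure altitude = 4130 + (29.92 − 30.05) × 1000 = 4130 + (-130) = 4000 ft.
ISA temperature at 4000 ft = 15 − 2 × (4000/1000) = 7°C.
ISA deviation = -28 − 7 = -35°C.
Density altitude = 4000 + 120 × (-35) = -200 ft.

-200 ft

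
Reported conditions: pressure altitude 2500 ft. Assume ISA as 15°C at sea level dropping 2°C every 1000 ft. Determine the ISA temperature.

10°C

ISA temperature = 15 − 2 × (2500/1000) = 15 − 5 = 10°C.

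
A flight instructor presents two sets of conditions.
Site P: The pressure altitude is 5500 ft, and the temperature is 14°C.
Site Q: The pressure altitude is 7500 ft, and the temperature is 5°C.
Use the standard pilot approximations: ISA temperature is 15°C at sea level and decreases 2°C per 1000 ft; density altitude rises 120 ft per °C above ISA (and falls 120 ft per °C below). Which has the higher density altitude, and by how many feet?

Site Q by 1400 ft

Site P: ISA temp = 4°C, deviation +10°C, DA = 5500 + 120 × 10 = 6700 ft.
Site Q: ISA temp = 0°C, deviation +5°C, DA = 7500 + 120 × 5 = 8100 ft.
Site Q is higher by 8100 − 6700 = 1400 ft.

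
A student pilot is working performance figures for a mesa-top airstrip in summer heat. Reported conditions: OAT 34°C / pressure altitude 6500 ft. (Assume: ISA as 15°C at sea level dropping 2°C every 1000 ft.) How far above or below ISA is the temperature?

ISA+32°C

ISA temperature at 6500 ft = 15 − 2 × (6500/1000) = 2°C.
Deviation = OAT − ISA = 34 − 2 = +32°C.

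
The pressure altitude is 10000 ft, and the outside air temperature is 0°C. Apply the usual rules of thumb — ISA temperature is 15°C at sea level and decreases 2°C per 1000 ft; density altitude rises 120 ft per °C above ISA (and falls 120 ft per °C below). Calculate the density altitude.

ISA temperature at 10000 ft = 15 − 2 × (10000/1000) = -5°C.
ISA deviation = 0 − (-5) = +5°C.
Density altitude = 10000 + 120 × (5) = 10000 + (+600) = 10600 ft.

10600 ft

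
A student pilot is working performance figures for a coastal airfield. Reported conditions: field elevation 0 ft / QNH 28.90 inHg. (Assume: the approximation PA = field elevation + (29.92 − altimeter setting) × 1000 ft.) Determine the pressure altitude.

1020 ft

Pressure correction = (29.92 − 28.90) × 1000 = +1020 ft.
Pressure altitude = 0 + (+1020) = 1020 ft.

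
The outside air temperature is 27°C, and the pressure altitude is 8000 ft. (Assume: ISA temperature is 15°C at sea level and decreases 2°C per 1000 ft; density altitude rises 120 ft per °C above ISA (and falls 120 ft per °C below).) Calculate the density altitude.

ISA temperature at 8000 ft = 15 − 2 × (8000/1000) = -1°C.
ISA deviation = 27 − (-1) = +28°C.
Density altitude = 8000 + 120 × (28) = 8000 + (+3360) = 11360 ft.

11360 ft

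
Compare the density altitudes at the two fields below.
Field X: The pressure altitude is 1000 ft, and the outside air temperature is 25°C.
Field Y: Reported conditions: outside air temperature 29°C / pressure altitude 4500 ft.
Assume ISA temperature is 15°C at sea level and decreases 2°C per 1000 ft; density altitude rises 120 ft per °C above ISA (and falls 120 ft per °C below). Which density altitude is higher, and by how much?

Field Y by 4820 ft

Field X: ISA temp = 13°C, deviation +12°C, DA = 1000 + 120 × 12 = 2440 ft.
Field Y: ISA temp = 6°C, deviation +23°C, DA = 4500 + 120 × 23 = 7260 ft.
Field Y is higher by 7260 − 2440 = 4820 ft.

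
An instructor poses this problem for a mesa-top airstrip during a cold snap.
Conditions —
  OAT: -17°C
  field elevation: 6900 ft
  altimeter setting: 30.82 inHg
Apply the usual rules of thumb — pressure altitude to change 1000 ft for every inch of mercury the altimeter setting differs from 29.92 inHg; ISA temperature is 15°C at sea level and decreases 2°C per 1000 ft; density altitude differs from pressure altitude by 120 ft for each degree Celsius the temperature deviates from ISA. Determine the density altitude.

Pressure altitude = 6900 + (29.92 − 30.82) × 1000 = 6900 + (-900) = 6000 ft.
ISA temperature at 6000 ft = 15 − 2 × (6000/1000) = 3°C.
ISA deviation = -17 − 3 = -20°C.
Density altitude = 6000 + 120 × (-20) = 3600 ft.

3600 ft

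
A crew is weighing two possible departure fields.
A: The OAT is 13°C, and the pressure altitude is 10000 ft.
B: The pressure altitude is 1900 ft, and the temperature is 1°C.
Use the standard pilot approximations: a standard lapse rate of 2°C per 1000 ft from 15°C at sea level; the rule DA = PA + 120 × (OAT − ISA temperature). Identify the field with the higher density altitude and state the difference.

A by 11484 ft

A: ISA temp = -5°C, deviation +18°C, DA = 10000 + 120 × 18 = 12160 ft.
B: ISA temp = 11.2°C, deviation -10.2°C, DA = 1900 + 120 × (-10.2) = 676 ft.
A is higher by 12160 − 676 = 11484 ft.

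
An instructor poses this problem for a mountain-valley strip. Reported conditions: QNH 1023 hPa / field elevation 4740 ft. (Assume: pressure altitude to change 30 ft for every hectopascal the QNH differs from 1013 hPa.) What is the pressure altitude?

4440 ft

Pressure correction = (1013 − 1023) × 30 = -300 ft.
Pressure altitude = 4740 + (-300) = 4440 ft.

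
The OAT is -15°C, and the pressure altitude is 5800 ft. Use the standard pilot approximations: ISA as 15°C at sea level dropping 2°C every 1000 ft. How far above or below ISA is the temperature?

ISA-18.4°C

ISA temperature at 5800 ft = 15 − 2 × (5800/1000) = 3.4°C.
Deviation = OAT − ISA = -15 − 3.4 = -18.4°C.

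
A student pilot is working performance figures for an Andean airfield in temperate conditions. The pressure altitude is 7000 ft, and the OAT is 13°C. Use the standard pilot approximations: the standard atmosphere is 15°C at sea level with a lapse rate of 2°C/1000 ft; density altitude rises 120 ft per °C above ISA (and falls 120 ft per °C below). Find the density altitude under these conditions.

8440 ft

ISA temperature at 7000 ft = 15 − 2 × (7000/1000) = 1°C.
ISA deviation = 13 − 1 = +12°C.
Density altitude = 7000 + 120 × (12) = 7000 + (+1440) = 8440 ft.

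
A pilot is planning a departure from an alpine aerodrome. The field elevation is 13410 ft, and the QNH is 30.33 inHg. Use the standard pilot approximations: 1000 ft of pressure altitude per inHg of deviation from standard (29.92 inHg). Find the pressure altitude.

13000 ft

Pressure correction = (29.92 − 30.33) × 1000 = -410 ft.
Pressure altitude = 13410 + (-410) = 13000 ft.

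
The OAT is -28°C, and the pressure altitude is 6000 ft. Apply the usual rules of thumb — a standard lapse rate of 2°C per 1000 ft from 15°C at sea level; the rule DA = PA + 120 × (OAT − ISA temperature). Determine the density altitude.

ISA temperature at 6000 ft = 15 − 2 × (6000/1000) = 3°C.
ISA deviation = -28 − 3 = -31°C.
Density altitude = 6000 + 120 × (-31) = 6000 + (-3720) = 2280 ft.

2280 ft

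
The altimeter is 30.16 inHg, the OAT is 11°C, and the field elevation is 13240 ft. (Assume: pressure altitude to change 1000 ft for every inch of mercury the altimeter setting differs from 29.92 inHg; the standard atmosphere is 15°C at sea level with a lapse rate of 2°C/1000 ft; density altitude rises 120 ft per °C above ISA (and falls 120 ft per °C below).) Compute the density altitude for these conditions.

Pressure altitude = 13240 + (29.92 − 30.16) × 1000 = 13240 + (-240) = 13000 ft.
ISA temperature at 13000 ft = 15 − 2 × (13000/1000) = -11°C.
ISA deviation = 11 − (-11) = +22°C.
Density altitude = 13000 + 120 × (22) = 15640 ft.

15640 ft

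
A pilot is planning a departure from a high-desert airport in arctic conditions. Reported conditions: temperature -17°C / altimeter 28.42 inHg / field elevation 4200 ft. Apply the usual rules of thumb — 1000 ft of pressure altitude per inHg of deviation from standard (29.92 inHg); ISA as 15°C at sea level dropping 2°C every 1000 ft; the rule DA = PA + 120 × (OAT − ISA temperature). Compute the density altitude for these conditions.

Pressure altitude = 4200 + (29.92 − 28.42) × 1000 = 4200 + (+1500) = 5700 ft.
ISA temperature at 5700 ft = 15 − 2 × (5700/1000) = 3.6°C.
ISA deviation = -17 − 3.6 = -20.6°C.
Density altitude = 5700 + 120 × (-20.6) = 3228 ft.

3228 ft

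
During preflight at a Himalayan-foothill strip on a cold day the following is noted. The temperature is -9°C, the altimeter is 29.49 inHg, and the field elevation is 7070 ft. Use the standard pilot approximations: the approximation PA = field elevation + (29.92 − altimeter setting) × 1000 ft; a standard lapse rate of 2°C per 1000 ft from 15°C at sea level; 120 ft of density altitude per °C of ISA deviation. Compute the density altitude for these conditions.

Pressure altitude = 7070 + (29.92 − 29.49) × 1000 = 7070 + (+430) = 7500 ft.
ISA temperature at 7500 ft = 15 − 2 × (7500/1000) = 0°C.
ISA deviation = -9 − 0 = -9°C.
Density altitude = 7500 + 120 × (-9) = 6420 ft.

6420 ft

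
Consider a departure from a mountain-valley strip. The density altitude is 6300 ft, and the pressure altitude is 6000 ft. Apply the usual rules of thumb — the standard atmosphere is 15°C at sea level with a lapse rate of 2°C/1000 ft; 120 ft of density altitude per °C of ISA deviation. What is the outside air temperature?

Density altitude − pressure altitude = 6300 − 6000 = +300 ft.
At 120 ft/°C that is an ISA deviation of 300/120 = +2.5°C.
ISA temperature at 6000 ft = 15 − 2 × (6000/1000) = 3°C.
OAT = ISA + deviation = 3 + (+2.5) = 5.5°C.

5.5°C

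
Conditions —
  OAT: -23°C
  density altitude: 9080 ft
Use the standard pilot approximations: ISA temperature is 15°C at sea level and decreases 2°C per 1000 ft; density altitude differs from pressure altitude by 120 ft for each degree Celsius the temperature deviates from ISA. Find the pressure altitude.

11000 ft

DA = PA + 120 × (OAT − (15 − 2·PA/1000)) = PA + 120·OAT − 1800 + 0.24·PA = 1.24·PA + 120·OAT − 1800.
So 1.24·PA = 9080 − 120 × (-23) + 1800 = 13640.
PA = 13640 / 1.24 = 11000 ft.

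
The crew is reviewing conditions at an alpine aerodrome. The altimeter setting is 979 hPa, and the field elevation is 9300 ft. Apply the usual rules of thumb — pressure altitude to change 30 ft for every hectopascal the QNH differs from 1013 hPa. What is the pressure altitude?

10320 ft

Pressure correction = (1013 − 979) × 30 = +1020 ft.
Pressure altitude = 9300 + (+1020) = 10320 ft.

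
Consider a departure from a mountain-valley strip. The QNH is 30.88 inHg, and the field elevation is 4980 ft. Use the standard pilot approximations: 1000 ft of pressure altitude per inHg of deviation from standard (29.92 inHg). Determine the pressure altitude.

Pressure correction = (29.92 − 30.88) × 1000 = -960 ft.
Pressure altitude = 4980 + (-960) = 4020 ft.

4020 ft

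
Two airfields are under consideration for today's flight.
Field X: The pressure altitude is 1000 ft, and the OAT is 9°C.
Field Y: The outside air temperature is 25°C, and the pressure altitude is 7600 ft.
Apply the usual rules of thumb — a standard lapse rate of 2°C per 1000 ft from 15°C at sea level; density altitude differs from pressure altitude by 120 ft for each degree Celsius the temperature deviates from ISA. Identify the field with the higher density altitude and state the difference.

Field Y by 10104 ft

Field X: ISA temp = 13°C, deviation -4°C, DA = 1000 + 120 × (-4) = 520 ft.
Field Y: ISA temp = -0.2°C, deviation +25.2°C, DA = 7600 + 120 × 25.2 = 10624 ft.
Field Y is higher by 10624 − 520 = 10104 ft.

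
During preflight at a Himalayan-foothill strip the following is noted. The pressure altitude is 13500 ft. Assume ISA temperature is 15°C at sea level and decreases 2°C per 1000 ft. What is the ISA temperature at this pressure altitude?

-12°C

ISA temperature = 15 − 2 × (13500/1000) = 15 − 27 = -12°C.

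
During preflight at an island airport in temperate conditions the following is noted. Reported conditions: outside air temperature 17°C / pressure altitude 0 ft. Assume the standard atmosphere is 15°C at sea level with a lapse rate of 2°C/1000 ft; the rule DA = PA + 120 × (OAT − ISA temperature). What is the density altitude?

ISA temperature at 0 ft = 15 − 2 × (0/1000) = 15°C.
ISA deviation = 17 − 15 = +2°C.
Density altitude = 0 + 120 × (2) = 0 + (+240) = 240 ft.

240 ft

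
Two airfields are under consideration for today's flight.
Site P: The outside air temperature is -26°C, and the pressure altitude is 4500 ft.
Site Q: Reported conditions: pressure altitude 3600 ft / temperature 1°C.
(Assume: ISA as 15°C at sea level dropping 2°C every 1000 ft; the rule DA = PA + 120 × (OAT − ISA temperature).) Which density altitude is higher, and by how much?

Site Q by 2124 ft

Site P: ISA temp = 6°C, deviation -32°C, DA = 4500 + 120 × (-32) = 660 ft.
Site Q: ISA temp = 7.8°C, deviation -6.8°C, DA = 3600 + 120 × (-6.8) = 2784 ft.
Site Q is higher by 2784 − 660 = 2124 ft.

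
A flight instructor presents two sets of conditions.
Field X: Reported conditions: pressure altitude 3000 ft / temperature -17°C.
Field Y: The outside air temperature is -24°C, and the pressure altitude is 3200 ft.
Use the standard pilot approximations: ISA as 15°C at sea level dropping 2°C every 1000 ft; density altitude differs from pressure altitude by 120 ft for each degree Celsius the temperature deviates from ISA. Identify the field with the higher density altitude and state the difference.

Field X: ISA temp = 9°C, deviation -26°C, DA = 3000 + 120 × (-26) = -120 ft.
Field Y: ISA temp = 8.6°C, deviation -32.6°C, DA = 3200 + 120 × (-32.6) = -712 ft.
Field X is higher by -120 − (-712) = 592 ft.

Field X by 592 ft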